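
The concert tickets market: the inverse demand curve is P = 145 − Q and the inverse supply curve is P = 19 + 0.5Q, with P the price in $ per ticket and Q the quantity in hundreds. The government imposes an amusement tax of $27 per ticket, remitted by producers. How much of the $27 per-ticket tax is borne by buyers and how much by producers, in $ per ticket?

Buyers bear $18 per ticket; producers bear $9 per ticket.

Inverting to Q(P) form: Qd = 145 − P; Qs = 2P − 38.
Without the tax, 145 − P = 2P − 38 gives 3P = 183, so P* = $61 and Q* = 84.
With the tax collected from producers, supply shifts: Qs = 2(P − 27) − 38.
New equilibrium: buyers pay $79, producers receive $52, Q = 66. (Wedge: Pb − Ps = 27.)
Burden on buyers: $18; on producers: $9. (They sum to $27.)
The less price-elastic side of the market bears the larger share of a per-unit tax.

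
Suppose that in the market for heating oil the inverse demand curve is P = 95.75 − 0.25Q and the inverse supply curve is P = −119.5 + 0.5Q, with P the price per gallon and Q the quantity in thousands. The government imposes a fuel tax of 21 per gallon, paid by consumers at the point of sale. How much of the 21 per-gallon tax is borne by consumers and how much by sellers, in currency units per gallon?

Consumers bear 7 per gallon; sellers bear 14 per gallon.

Rewrite in direct form: Qd = 383 − 4P and Qs = 2P + 239.
Without the tax, 383 − 4P = 2P + 239 gives 6P = 144, so P* = 24 and Q* = 287.
With the tax collected from consumers, demand (in seller-price terms) shifts: Qd = 383 − 4(P + 21).
Solving gives Q = 259 with consumers paying 31 and sellers receiving 10 (the 21 wedge).
Burden on consumers: 7; on sellers: 14. (They sum to 21.)
The less price-elastic side of the market bears the larger share of a per-unit tax.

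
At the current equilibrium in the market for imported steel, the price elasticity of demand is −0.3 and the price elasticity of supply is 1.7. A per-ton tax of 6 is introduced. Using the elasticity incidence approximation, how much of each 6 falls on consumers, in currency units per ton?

Incidence ratio: consumers' share ≈ εs / (εs + |εd|) = 1.7 / (1.7 + 0.3) = 0.85.
So consumers bear ≈ 0.85 × 6 = 5.1; suppliers bear 0.9.

Consumers bear ≈ 5.1 per ton.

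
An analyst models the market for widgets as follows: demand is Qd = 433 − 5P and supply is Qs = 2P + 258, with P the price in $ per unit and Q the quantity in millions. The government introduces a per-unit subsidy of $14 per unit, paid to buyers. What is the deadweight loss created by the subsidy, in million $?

Without the subsidy, 433 − 5P = 2P + 258 gives 7P = 175, so P* = $25 and Q* = 308.
With a per-unit subsidy paid to buyers, each effectively pays P − 14, so demand becomes Qd = 433 − 5(P − 14).
New equilibrium: buyers pay $21, suppliers receive $35, Q = 328. (Wedge: Pb − Ps = −14.)
Quantity rises by |ΔQ| = |308 − 328| = 20.
DWL = ½ · t · |ΔQ| = ½ · 14 · 20 = $140.

Deadweight loss = $140 million.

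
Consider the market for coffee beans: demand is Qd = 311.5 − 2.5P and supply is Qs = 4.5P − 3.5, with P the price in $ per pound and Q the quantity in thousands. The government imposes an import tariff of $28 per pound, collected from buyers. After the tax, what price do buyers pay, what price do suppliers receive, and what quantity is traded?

Buyers pay $63; suppliers receive $35; quantity = 154.

Before the tax: set 311.5 − 2.5P = 4.5P − 3.5 → P* = $45, Q* = 199.
With the tax collected from buyers, demand (in seller-price terms) shifts: Qd = 311.5 − 2.5(P + 28).
New equilibrium: buyers pay $63, suppliers receive $35, Q = 154. (Wedge: Pb − Ps = 28.)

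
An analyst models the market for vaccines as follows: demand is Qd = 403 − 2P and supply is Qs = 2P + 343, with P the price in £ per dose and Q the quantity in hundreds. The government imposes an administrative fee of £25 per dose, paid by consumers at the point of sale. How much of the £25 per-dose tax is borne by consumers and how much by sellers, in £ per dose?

Consumers bear £12.5 per dose; sellers bear £12.5 per dose.

Without the tax, 403 − 2P = 2P + 343 gives 4P = 60, so P* = £15 and Q* = 373.
With the tax collected from consumers, demand (in seller-price terms) shifts: Qd = 403 − 2(P + 25).
New equilibrium: consumers pay £27.5, sellers receive £2.5, Q = 348. (Wedge: Pb − Ps = 25.)
Burden on consumers: £12.5; on sellers: £12.5. (They sum to £25.)
The less price-elastic side of the market bears the larger share of a per-unit tax.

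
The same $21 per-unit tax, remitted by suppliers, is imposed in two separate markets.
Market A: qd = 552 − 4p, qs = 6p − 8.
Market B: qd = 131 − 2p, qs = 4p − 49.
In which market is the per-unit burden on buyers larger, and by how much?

Market B, by $1.4.

Market A: pre-tax p* = $56, q* = 328; post-tax q = 277.6; per-unit burden on buyers = $12.6.
Market B: pre-tax p* = $30, q* = 71; post-tax q = 43; per-unit burden on buyers = $14.
Difference: $12.6 vs $14 → market B is larger by $1.4.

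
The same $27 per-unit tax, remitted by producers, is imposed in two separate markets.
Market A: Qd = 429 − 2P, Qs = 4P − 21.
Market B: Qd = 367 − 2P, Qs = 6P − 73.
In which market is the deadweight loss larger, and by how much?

Market A: pre-tax P* = $75, Q* = 279; post-tax Q = 243; deadweight loss = $486.
Market B: pre-tax P* = $55, Q* = 257; post-tax Q = 216.5; deadweight loss = $546.75.
Difference: $486 vs $546.75 → market B is larger by $60.75.

Market B, by $60.75.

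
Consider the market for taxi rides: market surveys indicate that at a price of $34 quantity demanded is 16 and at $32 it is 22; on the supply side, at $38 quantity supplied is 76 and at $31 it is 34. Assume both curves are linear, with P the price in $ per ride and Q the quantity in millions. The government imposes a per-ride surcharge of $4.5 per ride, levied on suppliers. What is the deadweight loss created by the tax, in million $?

Deadweight loss = $20.25 million.

Demand slope: (22 − 16)/(32 − 34) = -3, so Qd = 118 − 3P.
Supply slope: (34 − 76)/(31 − 38) = 6, so Qs = 6P − 152.
Without the tax, 118 − 3P = 6P − 152 gives 9P = 270, so P* = $30 and Q* = 28.
With the tax collected from suppliers, supply shifts: Qs = 6(P − 4.5) − 152.
New equilibrium: consumers pay $33, suppliers receive $28.5, Q = 19. (Wedge: Pb − Ps = 4.5.)
Quantity falls by |ΔQ| = |28 − 19| = 9.
DWL = ½ · t · |ΔQ| = ½ · 4.5 · 9 = $20.25.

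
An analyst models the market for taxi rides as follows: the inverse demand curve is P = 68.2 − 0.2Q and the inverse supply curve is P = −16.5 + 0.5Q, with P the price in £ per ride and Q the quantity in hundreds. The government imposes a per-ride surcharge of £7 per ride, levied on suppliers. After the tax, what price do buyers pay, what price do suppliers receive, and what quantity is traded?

Rewrite in direct form: Qd = 341 − 5P and Qs = 2P + 33.
Without the tax, 341 − 5P = 2P + 33 gives 7P = 308, so P* = £44 and Q* = 121.
With the tax collected from suppliers, supply shifts: Qs = 2(P − 7) + 33.
Solving gives Q = 111 with buyers paying £46 and suppliers receiving £39 (the £7 wedge).
The less price-elastic side of the market bears the larger share of a per-unit tax.

Buyers pay £46; suppliers receive £39; quantity = 111.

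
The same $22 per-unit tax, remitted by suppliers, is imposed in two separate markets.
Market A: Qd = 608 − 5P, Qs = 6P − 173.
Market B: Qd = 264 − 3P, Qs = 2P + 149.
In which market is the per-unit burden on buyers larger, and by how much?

Market A, by $3.2.

Market A: pre-tax P* = $71, Q* = 253; post-tax Q = 193; per-unit burden on buyers = $12.
Market B: pre-tax P* = $23, Q* = 195; post-tax Q = 168.6; per-unit burden on buyers = $8.8.
Difference: $12 vs $8.8 → market A is larger by $3.2.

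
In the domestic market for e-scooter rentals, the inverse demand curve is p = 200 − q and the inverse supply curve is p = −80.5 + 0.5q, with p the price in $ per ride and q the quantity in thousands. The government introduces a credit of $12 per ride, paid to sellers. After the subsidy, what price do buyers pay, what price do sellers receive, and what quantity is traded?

Rewrite in direct form: qd = 200 − p and qs = 2p + 161.
Before the subsidy: set 200 − p = 2p + 161 → p* = $13, q* = 187.
With a per-unit subsidy paid to sellers, each receives p + 12 per unit sold, so supply becomes qs = 2(p + 12) + 161.
Solving gives q = 195 with buyers paying $5 and sellers receiving $17 (the $12 wedge).

Buyers pay $5; sellers receive $17; quantity = 195.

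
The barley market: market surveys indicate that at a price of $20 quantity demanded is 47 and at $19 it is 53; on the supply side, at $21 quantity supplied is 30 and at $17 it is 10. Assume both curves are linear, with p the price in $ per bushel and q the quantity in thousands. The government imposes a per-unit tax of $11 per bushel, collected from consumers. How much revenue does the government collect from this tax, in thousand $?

Tax revenue = $55 thousand.

Demand slope: (53 − 47)/(19 − 20) = -6, so qd = 167 − 6p.
Supply slope: (10 − 30)/(17 − 21) = 5, so qs = 5p − 75.
Before the tax: set 167 − 6p = 5p − 75 → p* = $22, q* = 35.
With the tax collected from consumers, demand (in seller-price terms) shifts: qd = 167 − 6(p + 11).
Solving gives q = 5 with consumers paying $27 and producers receiving $16 (the $11 wedge).
Revenue = t · Q = 11 · 5 = $55.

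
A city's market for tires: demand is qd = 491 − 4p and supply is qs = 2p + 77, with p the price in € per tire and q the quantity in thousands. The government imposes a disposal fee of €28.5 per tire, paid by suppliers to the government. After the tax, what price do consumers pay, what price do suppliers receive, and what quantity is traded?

Before the tax: set 491 − 4p = 2p + 77 → p* = €69, q* = 215.
With the tax collected from suppliers, supply shifts: qs = 2(p − 28.5) + 77.
Solving gives q = 177 with consumers paying €78.5 and suppliers receiving €50 (the €28.5 wedge).
The less price-elastic side of the market bears the larger share of a per-unit tax.

Consumers pay €78.5; suppliers receive €50; quantity = 177.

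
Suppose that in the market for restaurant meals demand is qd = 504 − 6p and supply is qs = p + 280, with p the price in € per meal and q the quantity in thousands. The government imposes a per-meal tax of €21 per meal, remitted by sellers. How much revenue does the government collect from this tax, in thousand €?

Tax revenue = €6174 thousand.

Without the tax, 504 − 6p = p + 280 gives 7p = 224, so p* = €32 and q* = 312.
With the tax collected from sellers, supply shifts: qs = (p − 21) + 280.
Solving gives q = 294 with consumers paying €35 and sellers receiving €14 (the €21 wedge).
Revenue = t · Q = 21 · 294 = €6174.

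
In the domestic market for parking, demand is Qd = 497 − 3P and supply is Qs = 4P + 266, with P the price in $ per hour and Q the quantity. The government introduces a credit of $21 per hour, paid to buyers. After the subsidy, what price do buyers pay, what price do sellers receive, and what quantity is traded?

Before the subsidy: set 497 − 3P = 4P + 266 → P* = $33, Q* = 398.
With a per-unit subsidy paid to buyers, each effectively pays P − 21, so demand becomes Qd = 497 − 3(P − 21).
New equilibrium: buyers pay $21, sellers receive $42, Q = 434. (Wedge: Pb − Ps = −21.)

Buyers pay $21; sellers receive $42; quantity = 434.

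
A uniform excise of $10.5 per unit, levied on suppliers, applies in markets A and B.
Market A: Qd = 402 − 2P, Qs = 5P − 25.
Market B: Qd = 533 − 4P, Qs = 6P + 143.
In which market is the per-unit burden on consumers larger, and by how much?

Market A: pre-tax P* = $61, Q* = 280; post-tax Q = 265; per-unit burden on consumers = $7.5.
Market B: pre-tax P* = $39, Q* = 377; post-tax Q = 351.8; per-unit burden on consumers = $6.3.
Difference: $7.5 vs $6.3 → market A is larger by $1.2.

Market A, by $1.2.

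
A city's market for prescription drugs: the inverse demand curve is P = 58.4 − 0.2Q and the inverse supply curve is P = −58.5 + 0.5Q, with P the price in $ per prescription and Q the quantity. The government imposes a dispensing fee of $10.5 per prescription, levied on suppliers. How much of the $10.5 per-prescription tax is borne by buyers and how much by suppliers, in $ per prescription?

Buyers bear $3 per prescription; suppliers bear $7.5 per prescription.

Inverting to Q(P) form: Qd = 292 − 5P; Qs = 2P + 117.
Before the tax: set 292 − 5P = 2P + 117 → P* = $25, Q* = 167.
With the tax collected from suppliers, supply shifts: Qs = 2(P − 10.5) + 117.
New equilibrium: buyers pay $28, suppliers receive $17.5, Q = 152. (Wedge: Pb − Ps = 10.5.)
Burden on buyers: $3; on suppliers: $7.5. (They sum to $10.5.)
The less price-elastic side of the market bears the larger share of a per-unit tax.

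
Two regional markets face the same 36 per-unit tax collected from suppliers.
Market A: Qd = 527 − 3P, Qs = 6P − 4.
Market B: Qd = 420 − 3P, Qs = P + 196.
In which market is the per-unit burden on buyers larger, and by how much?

Market A, by 15.

Market A: pre-tax P* = 59, Q* = 350; post-tax Q = 278; per-unit burden on buyers = 24.
Market B: pre-tax P* = 56, Q* = 252; post-tax Q = 225; per-unit burden on buyers = 9.
Difference: 24 vs 9 → market A is larger by 15.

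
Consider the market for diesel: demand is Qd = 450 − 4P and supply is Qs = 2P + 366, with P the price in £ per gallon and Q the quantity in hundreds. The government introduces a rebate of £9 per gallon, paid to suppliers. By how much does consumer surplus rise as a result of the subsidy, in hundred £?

Before the subsidy: set 450 − 4P = 2P + 366 → P* = £14, Q* = 394.
With a per-unit subsidy paid to suppliers, each receives P + 9 per unit sold, so supply becomes Qs = 2(P + 9) + 366.
Solving gives Q = 406 with buyers paying £11 and suppliers receiving £20 (the £9 wedge).
ΔCS is the trapezoid between Q = 406 and Q = 394 of height £3: ½ · (394 + 406) · 3 = £1200.

Consumer surplus rises by £1200 hundred.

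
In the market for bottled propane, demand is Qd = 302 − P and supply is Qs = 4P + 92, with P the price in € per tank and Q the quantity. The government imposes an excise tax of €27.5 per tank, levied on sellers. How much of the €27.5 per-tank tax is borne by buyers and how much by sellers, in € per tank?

Before the tax: set 302 − P = 4P + 92 → P* = €42, Q* = 260.
With the tax collected from sellers, supply shifts: Qs = 4(P − 27.5) + 92.
Solving gives Q = 238 with buyers paying €64 and sellers receiving €36.5 (the €27.5 wedge).
Burden on buyers: €22; on sellers: €5.5. (They sum to €27.5.)
The less price-elastic side of the market bears the larger share of a per-unit tax.

Buyers bear €22 per tank; sellers bear €5.5 per tank.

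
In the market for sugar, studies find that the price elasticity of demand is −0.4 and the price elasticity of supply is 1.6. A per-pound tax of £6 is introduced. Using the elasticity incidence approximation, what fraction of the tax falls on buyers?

Buyers' share ≈ 0.8.

Incidence ratio: buyers' share ≈ εs / (εs + |εd|) = 1.6 / (1.6 + 0.4) = 0.8.
Supply is the more elastic side, so buyers bear the larger share.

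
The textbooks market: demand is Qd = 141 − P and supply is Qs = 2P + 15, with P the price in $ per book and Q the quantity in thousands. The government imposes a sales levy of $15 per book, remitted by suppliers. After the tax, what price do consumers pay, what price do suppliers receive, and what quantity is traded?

Without the tax, 141 − P = 2P + 15 gives 3P = 126, so P* = $42 and Q* = 99.
With the tax collected from suppliers, supply shifts: Qs = 2(P − 15) + 15.
Solving gives Q = 89 with consumers paying $52 and suppliers receiving $37 (the $15 wedge).
The less price-elastic side of the market bears the larger share of a per-unit tax.

Consumers pay $52; suppliers receive $37; quantity = 89.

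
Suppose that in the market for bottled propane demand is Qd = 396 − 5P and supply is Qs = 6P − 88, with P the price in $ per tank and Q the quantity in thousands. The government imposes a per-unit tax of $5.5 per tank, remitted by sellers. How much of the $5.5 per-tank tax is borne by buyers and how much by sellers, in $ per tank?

Without the tax, 396 − 5P = 6P − 88 gives 11P = 484, so P* = $44 and Q* = 176.
With the tax collected from sellers, supply shifts: Qs = 6(P − 5.5) − 88.
Solving gives Q = 161 with buyers paying $47 and sellers receiving $41.5 (the $5.5 wedge).
Burden on buyers: $3; on sellers: $2.5. (They sum to $5.5.)
The less price-elastic side of the market bears the larger share of a per-unit tax.

Buyers bear $3 per tank; sellers bear $2.5 per tank.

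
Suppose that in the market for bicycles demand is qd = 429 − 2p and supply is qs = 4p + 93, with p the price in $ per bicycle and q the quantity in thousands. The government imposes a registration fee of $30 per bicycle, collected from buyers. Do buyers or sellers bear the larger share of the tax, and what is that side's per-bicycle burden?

Before the tax: set 429 − 2p = 4p + 93 → p* = $56, q* = 317.
With the tax collected from buyers, demand (in seller-price terms) shifts: qd = 429 − 2(p + 30).
New equilibrium: buyers pay $76, sellers receive $46, q = 277. (Wedge: pb − ps = 30.)
Per-bicycle burden: buyers $20, sellers $10.
Buyers take the larger share because demand is less price-elastic here (demand slope 2 vs supply slope 4).
The less price-elastic side of the market bears the larger share of a per-unit tax.

Buyers bear the larger share: $20 per bicycle.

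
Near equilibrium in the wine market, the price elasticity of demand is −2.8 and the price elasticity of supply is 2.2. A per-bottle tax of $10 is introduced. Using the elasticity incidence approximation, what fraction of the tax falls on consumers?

Consumers' share ≈ 0.44.

Incidence ratio: consumers' share ≈ εs / (εs + |εd|) = 2.2 / (2.2 + 2.8) = 0.44.
Supply is the less elastic side, so consumers bear the smaller share.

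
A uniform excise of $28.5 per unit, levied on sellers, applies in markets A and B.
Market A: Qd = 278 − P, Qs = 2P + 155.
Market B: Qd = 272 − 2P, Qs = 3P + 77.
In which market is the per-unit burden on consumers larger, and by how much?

Market A, by $1.9.

Market A: pre-tax P* = $41, Q* = 237; post-tax Q = 218; per-unit burden on consumers = $19.
Market B: pre-tax P* = $39, Q* = 194; post-tax Q = 159.8; per-unit burden on consumers = $17.1.
Difference: $19 vs $17.1 → market A is larger by $1.9.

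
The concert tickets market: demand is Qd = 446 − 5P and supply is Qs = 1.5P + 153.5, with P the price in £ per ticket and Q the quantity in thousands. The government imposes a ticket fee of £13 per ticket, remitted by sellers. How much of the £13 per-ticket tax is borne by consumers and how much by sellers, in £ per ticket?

Consumers bear £3 per ticket; sellers bear £10 per ticket.

Without the tax, 446 − 5P = 1.5P + 153.5 gives 6.5P = 292.5, so P* = £45 and Q* = 221.
With the tax collected from sellers, supply shifts: Qs = 1.5(P − 13) + 153.5.
Solving gives Q = 206 with consumers paying £48 and sellers receiving £35 (the £13 wedge).
Burden on consumers: £3; on sellers: £10. (They sum to £13.)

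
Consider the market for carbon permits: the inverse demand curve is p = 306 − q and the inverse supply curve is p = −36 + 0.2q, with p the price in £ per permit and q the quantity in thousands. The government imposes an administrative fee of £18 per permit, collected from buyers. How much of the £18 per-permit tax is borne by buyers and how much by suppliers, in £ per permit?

Buyers bear £15 per permit; suppliers bear £3 per permit.

Rewrite in direct form: qd = 306 − p and qs = 5p + 180.
Without the tax, 306 − p = 5p + 180 gives 6p = 126, so p* = £21 and q* = 285.
With the tax collected from buyers, demand (in seller-price terms) shifts: qd = 306 − (p + 18).
Solving gives q = 270 with buyers paying £36 and suppliers receiving £18 (the £18 wedge).
Burden on buyers: £15; on suppliers: £3. (They sum to £18.)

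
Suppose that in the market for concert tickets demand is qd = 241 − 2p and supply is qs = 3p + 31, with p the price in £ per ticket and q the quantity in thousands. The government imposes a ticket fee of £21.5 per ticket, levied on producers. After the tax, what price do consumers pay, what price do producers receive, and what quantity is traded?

Before the tax: set 241 − 2p = 3p + 31 → p* = £42, q* = 157.
With the tax collected from producers, supply shifts: qs = 3(p − 21.5) + 31.
Solving gives q = 131.2 with consumers paying £54.9 and producers receiving £33.4 (the £21.5 wedge).

Consumers pay £54.9; producers receive £33.4; quantity = 131.2.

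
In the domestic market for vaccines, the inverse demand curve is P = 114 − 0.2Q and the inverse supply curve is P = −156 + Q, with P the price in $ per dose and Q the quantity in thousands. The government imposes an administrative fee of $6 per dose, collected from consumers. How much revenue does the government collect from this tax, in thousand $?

Tax revenue = $1320 thousand.

Inverting to Q(P) form: Qd = 570 − 5P; Qs = P + 156.
Before the tax: set 570 − 5P = P + 156 → P* = $69, Q* = 225.
With the tax collected from consumers, demand (in seller-price terms) shifts: Qd = 570 − 5(P + 6).
Solving gives Q = 220 with consumers paying $70 and sellers receiving $64 (the $6 wedge).
Revenue = t · Q = 6 · 220 = $1320.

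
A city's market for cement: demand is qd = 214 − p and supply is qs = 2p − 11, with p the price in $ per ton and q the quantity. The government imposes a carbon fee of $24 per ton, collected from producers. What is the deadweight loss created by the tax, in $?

Before the tax: set 214 − p = 2p − 11 → p* = $75, q* = 139.
With the tax collected from producers, supply shifts: qs = 2(p − 24) − 11.
Solving gives q = 123 with buyers paying $91 and producers receiving $67 (the $24 wedge).
Quantity falls by |ΔQ| = |139 − 123| = 16.
DWL = ½ · t · |ΔQ| = ½ · 24 · 16 = $192.

Deadweight loss = $192.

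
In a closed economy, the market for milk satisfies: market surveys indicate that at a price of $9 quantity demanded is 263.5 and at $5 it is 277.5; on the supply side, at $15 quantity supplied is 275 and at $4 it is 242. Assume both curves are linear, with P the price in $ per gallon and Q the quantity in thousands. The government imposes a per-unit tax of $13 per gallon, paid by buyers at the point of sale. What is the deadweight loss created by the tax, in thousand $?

Deadweight loss = $136.5 thousand.

Demand slope: (277.5 − 263.5)/(5 − 9) = -3.5, so Qd = 295 − 3.5P.
Supply slope: (242 − 275)/(4 − 15) = 3, so Qs = 3P + 230.
Without the tax, 295 − 3.5P = 3P + 230 gives 6.5P = 65, so P* = $10 and Q* = 260.
With the tax collected from buyers, demand (in seller-price terms) shifts: Qd = 295 − 3.5(P + 13).
New equilibrium: buyers pay $16, sellers receive $3, Q = 239. (Wedge: Pb − Ps = 13.)
Quantity falls by |ΔQ| = |260 − 239| = 21.
DWL = ½ · t · |ΔQ| = ½ · 13 · 21 = $136.5.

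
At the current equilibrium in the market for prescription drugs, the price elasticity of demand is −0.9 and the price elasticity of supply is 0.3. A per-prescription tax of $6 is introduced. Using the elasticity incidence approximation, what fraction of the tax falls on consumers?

Consumers' share ≈ 0.25.

Incidence ratio: consumers' share ≈ εs / (εs + |εd|) = 0.3 / (0.3 + 0.9) = 0.25.
Supply is the less elastic side, so consumers bear the smaller share.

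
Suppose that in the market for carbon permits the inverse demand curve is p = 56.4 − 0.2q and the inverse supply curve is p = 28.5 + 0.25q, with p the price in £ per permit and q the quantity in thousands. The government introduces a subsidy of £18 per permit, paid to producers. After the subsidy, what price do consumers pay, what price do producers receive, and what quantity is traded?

Consumers pay £36; producers receive £54; quantity = 102.

Inverting to q(p) form: qd = 282 − 5p; qs = 4p − 114.
Without the subsidy, 282 − 5p = 4p − 114 gives 9p = 396, so p* = £44 and q* = 62.
With a per-unit subsidy paid to producers, each receives p + 18 per unit sold, so supply becomes qs = 4(p + 18) − 114.
Solving gives q = 102 with consumers paying £36 and producers receiving £54 (the £18 wedge).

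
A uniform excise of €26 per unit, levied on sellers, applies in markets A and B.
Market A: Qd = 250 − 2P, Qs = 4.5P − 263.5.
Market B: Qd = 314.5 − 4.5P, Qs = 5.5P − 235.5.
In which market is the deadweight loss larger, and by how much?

Market B, by €368.55.

Market A: pre-tax P* = €79, Q* = 92; post-tax Q = 56; deadweight loss = €468.
Market B: pre-tax P* = €55, Q* = 67; post-tax Q = 2.65; deadweight loss = €836.55.
Difference: €468 vs €836.55 → market B is larger by €368.55.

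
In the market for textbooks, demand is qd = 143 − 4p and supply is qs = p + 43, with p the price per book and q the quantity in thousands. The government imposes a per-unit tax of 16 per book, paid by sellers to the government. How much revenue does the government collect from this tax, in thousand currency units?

Tax revenue = 803.2 thousand.

Before the tax: set 143 − 4p = p + 43 → p* = 20, q* = 63.
With the tax collected from sellers, supply shifts: qs = (p − 16) + 43.
Solving gives q = 50.2 with consumers paying 23.2 and sellers receiving 7.2 (the 16 wedge).
Revenue = t · Q = 16 · 50.2 = 803.2.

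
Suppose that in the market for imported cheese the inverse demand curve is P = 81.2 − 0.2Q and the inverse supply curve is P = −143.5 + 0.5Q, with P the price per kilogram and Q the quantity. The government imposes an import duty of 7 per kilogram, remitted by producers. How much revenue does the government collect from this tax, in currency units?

Tax revenue = 2177.

Rewrite in direct form: Qd = 406 − 5P and Qs = 2P + 287.
Without the tax, 406 − 5P = 2P + 287 gives 7P = 119, so P* = 17 and Q* = 321.
With the tax collected from producers, supply shifts: Qs = 2(P − 7) + 287.
Solving gives Q = 311 with buyers paying 19 and producers receiving 12 (the 7 wedge).
Revenue = t · Q = 7 · 311 = 2177.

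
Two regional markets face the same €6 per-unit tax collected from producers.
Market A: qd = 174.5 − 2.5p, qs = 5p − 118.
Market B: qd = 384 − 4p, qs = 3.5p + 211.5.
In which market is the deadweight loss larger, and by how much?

Market B, by €3.6.

Market A: pre-tax p* = €39, q* = 77; post-tax q = 67; deadweight loss = €30.
Market B: pre-tax p* = €23, q* = 292; post-tax q = 280.8; deadweight loss = €33.6.
Difference: €30 vs €33.6 → market B is larger by €3.6.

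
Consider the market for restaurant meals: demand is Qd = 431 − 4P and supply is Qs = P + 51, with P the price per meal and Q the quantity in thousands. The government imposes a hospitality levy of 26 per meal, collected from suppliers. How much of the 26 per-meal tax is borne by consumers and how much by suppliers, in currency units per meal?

Before the tax: set 431 − 4P = P + 51 → P* = 76, Q* = 127.
With the tax collected from suppliers, supply shifts: Qs = (P − 26) + 51.
Solving gives Q = 106.2 with consumers paying 81.2 and suppliers receiving 55.2 (the 26 wedge).
Burden on consumers: 5.2; on suppliers: 20.8. (They sum to 26.)
The less price-elastic side of the market bears the larger share of a per-unit tax.

Consumers bear 5.2 per meal; suppliers bear 20.8 per meal.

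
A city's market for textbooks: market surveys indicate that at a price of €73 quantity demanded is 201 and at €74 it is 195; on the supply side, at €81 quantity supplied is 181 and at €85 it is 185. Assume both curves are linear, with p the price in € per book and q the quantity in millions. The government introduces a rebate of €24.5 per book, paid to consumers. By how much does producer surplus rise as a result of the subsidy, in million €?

Producer surplus rises by €3937.5 million.

Demand slope: (195 − 201)/(74 − 73) = -6, so qd = 639 − 6p.
Supply slope: (185 − 181)/(85 − 81) = 1, so qs = p + 100.
Before the subsidy: set 639 − 6p = p + 100 → p* = €77, q* = 177.
With a per-unit subsidy paid to consumers, each effectively pays p − 24.5, so demand becomes qd = 639 − 6(p − 24.5).
Solving gives q = 198 with consumers paying €73.5 and suppliers receiving €98 (the €24.5 wedge).
ΔPS is the trapezoid between Q = 198 and Q = 177 of height €21: ½ · (177 + 198) · 21 = €3937.5.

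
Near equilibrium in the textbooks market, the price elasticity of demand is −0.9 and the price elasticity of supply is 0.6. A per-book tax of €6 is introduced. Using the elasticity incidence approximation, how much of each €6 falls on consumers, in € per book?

Incidence ratio: consumers' share ≈ εs / (εs + |εd|) = 0.6 / (0.6 + 0.9) = 0.4.
So consumers bear ≈ 0.4 × €6 = €2.4; sellers bear €3.6.

Consumers bear ≈ €2.4 per book.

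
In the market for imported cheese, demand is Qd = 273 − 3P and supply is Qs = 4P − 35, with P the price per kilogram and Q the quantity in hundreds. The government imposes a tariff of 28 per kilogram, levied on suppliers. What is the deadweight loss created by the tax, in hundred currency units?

Deadweight loss = 672 hundred.

Without the tax, 273 − 3P = 4P − 35 gives 7P = 308, so P* = 44 and Q* = 141.
With the tax collected from suppliers, supply shifts: Qs = 4(P − 28) − 35.
New equilibrium: consumers pay 60, suppliers receive 32, Q = 93. (Wedge: Pb − Ps = 28.)
Quantity falls by |ΔQ| = |141 − 93| = 48.
DWL = ½ · t · |ΔQ| = ½ · 28 · 48 = 672.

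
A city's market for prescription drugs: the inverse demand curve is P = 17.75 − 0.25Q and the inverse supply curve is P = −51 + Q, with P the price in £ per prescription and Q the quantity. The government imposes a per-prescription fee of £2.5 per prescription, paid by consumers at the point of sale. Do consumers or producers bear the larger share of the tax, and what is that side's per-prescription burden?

Producers bear the larger share: £2 per prescription.

Inverting to Q(P) form: Qd = 71 − 4P; Qs = P + 51.
Before the tax: set 71 − 4P = P + 51 → P* = £4, Q* = 55.
With the tax collected from consumers, demand (in seller-price terms) shifts: Qd = 71 − 4(P + 2.5).
New equilibrium: consumers pay £4.5, producers receive £2, Q = 53. (Wedge: Pb − Ps = 2.5.)
Per-prescription burden: consumers £0.5, producers £2.
Producers take the larger share because supply is less price-elastic here (demand slope 4 vs supply slope 1).
The less price-elastic side of the market bears the larger share of a per-unit tax.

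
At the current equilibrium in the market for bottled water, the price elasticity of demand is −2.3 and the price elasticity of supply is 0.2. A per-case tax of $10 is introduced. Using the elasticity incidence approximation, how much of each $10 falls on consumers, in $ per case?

Incidence ratio: consumers' share ≈ εs / (εs + |εd|) = 0.2 / (0.2 + 2.3) = 0.08.
So consumers bear ≈ 0.08 × $10 = $0.8; producers bear $9.2.

Consumers bear ≈ $0.8 per case.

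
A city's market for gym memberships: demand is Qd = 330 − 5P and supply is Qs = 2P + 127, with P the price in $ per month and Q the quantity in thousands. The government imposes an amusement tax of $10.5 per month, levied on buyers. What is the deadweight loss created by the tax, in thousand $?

Before the tax: set 330 − 5P = 2P + 127 → P* = $29, Q* = 185.
With the tax collected from buyers, demand (in seller-price terms) shifts: Qd = 330 − 5(P + 10.5).
New equilibrium: buyers pay $32, sellers receive $21.5, Q = 170. (Wedge: Pb − Ps = 10.5.)
Quantity falls by |ΔQ| = |185 − 170| = 15.
DWL = ½ · t · |ΔQ| = ½ · 10.5 · 15 = $78.75.

Deadweight loss = $78.75 thousand.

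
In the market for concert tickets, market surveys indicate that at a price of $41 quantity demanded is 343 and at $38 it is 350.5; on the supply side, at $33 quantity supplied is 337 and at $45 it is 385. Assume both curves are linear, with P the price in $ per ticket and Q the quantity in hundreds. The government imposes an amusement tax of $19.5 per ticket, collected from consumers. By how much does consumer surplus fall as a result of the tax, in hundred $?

Consumer surplus falls by $4056 hundred.

Demand slope: (350.5 − 343)/(38 − 41) = -2.5, so Qd = 445.5 − 2.5P.
Supply slope: (385 − 337)/(45 − 33) = 4, so Qs = 4P + 205.
Without the tax, 445.5 − 2.5P = 4P + 205 gives 6.5P = 240.5, so P* = $37 and Q* = 353.
With the tax collected from consumers, demand (in seller-price terms) shifts: Qd = 445.5 − 2.5(P + 19.5).
New equilibrium: consumers pay $49, producers receive $29.5, Q = 323. (Wedge: Pb − Ps = 19.5.)
ΔCS is the trapezoid between Q = 323 and Q = 353 of height $12: ½ · (353 + 323) · 12 = $4056.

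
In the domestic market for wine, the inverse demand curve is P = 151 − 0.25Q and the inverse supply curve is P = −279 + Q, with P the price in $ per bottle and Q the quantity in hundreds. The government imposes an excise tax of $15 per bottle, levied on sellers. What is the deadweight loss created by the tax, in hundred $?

Deadweight loss = $90 hundred.

Inverting to Q(P) form: Qd = 604 − 4P; Qs = P + 279.
Without the tax, 604 − 4P = P + 279 gives 5P = 325, so P* = $65 and Q* = 344.
With the tax collected from sellers, supply shifts: Qs = (P − 15) + 279.
Solving gives Q = 332 with consumers paying $68 and sellers receiving $53 (the $15 wedge).
Quantity falls by |ΔQ| = |344 − 332| = 12.
DWL = ½ · t · |ΔQ| = ½ · 15 · 12 = $90.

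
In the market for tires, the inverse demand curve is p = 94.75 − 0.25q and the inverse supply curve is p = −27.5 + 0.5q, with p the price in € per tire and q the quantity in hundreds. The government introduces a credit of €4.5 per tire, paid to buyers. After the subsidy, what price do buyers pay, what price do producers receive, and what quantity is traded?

Buyers pay €52.5; producers receive €57; quantity = 169.

Rewrite in direct form: qd = 379 − 4p and qs = 2p + 55.
Without the subsidy, 379 − 4p = 2p + 55 gives 6p = 324, so p* = €54 and q* = 163.
With a per-unit subsidy paid to buyers, each effectively pays p − 4.5, so demand becomes qd = 379 − 4(p − 4.5).
New equilibrium: buyers pay €52.5, producers receive €57, q = 169. (Wedge: pb − ps = −4.5.)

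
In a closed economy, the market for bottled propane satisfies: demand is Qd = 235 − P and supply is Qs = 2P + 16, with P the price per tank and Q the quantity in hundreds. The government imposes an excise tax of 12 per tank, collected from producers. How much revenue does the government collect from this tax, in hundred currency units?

Before the tax: set 235 − P = 2P + 16 → P* = 73, Q* = 162.
With the tax collected from producers, supply shifts: Qs = 2(P − 12) + 16.
Solving gives Q = 154 with buyers paying 81 and producers receiving 69 (the 12 wedge).
Revenue = t · Q = 12 · 154 = 1848.

Tax revenue = 1848 hundred.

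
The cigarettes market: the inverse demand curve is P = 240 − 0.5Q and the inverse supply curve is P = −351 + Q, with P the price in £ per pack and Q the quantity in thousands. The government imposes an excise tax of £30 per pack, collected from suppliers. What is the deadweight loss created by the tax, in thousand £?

Deadweight loss = £300 thousand.

Rewrite in direct form: Qd = 480 − 2P and Qs = P + 351.
Without the tax, 480 − 2P = P + 351 gives 3P = 129, so P* = £43 and Q* = 394.
With the tax collected from suppliers, supply shifts: Qs = (P − 30) + 351.
Solving gives Q = 374 with buyers paying £53 and suppliers receiving £23 (the £30 wedge).
Quantity falls by |ΔQ| = |394 − 374| = 20.
DWL = ½ · t · |ΔQ| = ½ · 30 · 20 = £300.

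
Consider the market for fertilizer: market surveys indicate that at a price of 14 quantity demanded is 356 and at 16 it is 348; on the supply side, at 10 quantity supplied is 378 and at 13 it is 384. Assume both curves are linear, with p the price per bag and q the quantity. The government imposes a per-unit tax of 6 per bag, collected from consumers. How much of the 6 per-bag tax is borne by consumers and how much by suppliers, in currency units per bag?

Consumers bear 2 per bag; suppliers bear 4 per bag.

Demand slope: (348 − 356)/(16 − 14) = -4, so qd = 412 − 4p.
Supply slope: (384 − 378)/(13 − 10) = 2, so qs = 2p + 358.
Before the tax: set 412 − 4p = 2p + 358 → p* = 9, q* = 376.
With the tax collected from consumers, demand (in seller-price terms) shifts: qd = 412 − 4(p + 6).
Solving gives q = 368 with consumers paying 11 and suppliers receiving 5 (the 6 wedge).
Burden on consumers: 2; on suppliers: 4. (They sum to 6.)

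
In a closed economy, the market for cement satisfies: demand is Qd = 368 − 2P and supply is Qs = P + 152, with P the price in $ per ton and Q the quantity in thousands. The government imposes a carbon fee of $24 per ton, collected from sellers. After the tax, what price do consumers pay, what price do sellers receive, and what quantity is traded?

Consumers pay $80; sellers receive $56; quantity = 208.

Before the tax: set 368 − 2P = P + 152 → P* = $72, Q* = 224.
With the tax collected from sellers, supply shifts: Qs = (P − 24) + 152.
Solving gives Q = 208 with consumers paying $80 and sellers receiving $56 (the $24 wedge).
The less price-elastic side of the market bears the larger share of a per-unit tax.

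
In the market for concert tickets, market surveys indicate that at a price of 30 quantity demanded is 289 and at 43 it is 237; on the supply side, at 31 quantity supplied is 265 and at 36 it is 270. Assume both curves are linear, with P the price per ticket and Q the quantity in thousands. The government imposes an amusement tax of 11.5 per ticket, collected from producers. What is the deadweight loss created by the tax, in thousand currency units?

Deadweight loss = 52.9 thousand.

Demand slope: (237 − 289)/(43 − 30) = -4, so Qd = 409 − 4P.
Supply slope: (270 − 265)/(36 − 31) = 1, so Qs = P + 234.
Without the tax, 409 − 4P = P + 234 gives 5P = 175, so P* = 35 and Q* = 269.
With the tax collected from producers, supply shifts: Qs = (P − 11.5) + 234.
Solving gives Q = 259.8 with consumers paying 37.3 and producers receiving 25.8 (the 11.5 wedge).
Quantity falls by |ΔQ| = |269 − 259.8| = 9.2.
DWL = ½ · t · |ΔQ| = ½ · 11.5 · 9.2 = 52.9.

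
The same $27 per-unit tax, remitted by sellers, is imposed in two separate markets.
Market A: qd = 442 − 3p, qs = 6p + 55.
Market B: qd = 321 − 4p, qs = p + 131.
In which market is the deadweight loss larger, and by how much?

Market A: pre-tax p* = $43, q* = 313; post-tax q = 259; deadweight loss = $729.
Market B: pre-tax p* = $38, q* = 169; post-tax q = 147.4; deadweight loss = $291.6.
Difference: $729 vs $291.6 → market A is larger by $437.4.

Market A, by $437.4.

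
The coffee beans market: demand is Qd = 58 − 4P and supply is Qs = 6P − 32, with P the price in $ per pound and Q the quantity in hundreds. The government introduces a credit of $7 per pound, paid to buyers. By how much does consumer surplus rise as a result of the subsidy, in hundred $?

Without the subsidy, 58 − 4P = 6P − 32 gives 10P = 90, so P* = $9 and Q* = 22.
With a per-unit subsidy paid to buyers, each effectively pays P − 7, so demand becomes Qd = 58 − 4(P − 7).
New equilibrium: buyers pay $4.8, suppliers receive $11.8, Q = 38.8. (Wedge: Pb − Ps = −7.)
ΔCS is the trapezoid between Q = 38.8 and Q = 22 of height $4.2: ½ · (22 + 38.8) · 4.2 = $127.68.

Consumer surplus rises by $127.68 hundred.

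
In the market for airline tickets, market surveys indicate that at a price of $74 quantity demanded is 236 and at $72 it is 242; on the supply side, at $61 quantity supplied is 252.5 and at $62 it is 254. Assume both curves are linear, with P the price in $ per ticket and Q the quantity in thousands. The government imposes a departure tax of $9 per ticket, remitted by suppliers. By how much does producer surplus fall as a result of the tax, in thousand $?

Producer surplus falls by $1533 thousand.

Demand slope: (242 − 236)/(72 − 74) = -3, so Qd = 458 − 3P.
Supply slope: (254 − 252.5)/(62 − 61) = 1.5, so Qs = 1.5P + 161.
Without the tax, 458 − 3P = 1.5P + 161 gives 4.5P = 297, so P* = $66 and Q* = 260.
With the tax collected from suppliers, supply shifts: Qs = 1.5(P − 9) + 161.
Solving gives Q = 251 with consumers paying $69 and suppliers receiving $60 (the $9 wedge).
ΔPS is the trapezoid between Q = 251 and Q = 260 of height $6: ½ · (260 + 251) · 6 = $1533.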